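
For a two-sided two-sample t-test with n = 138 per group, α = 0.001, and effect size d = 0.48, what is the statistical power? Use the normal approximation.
Power ≈ 0.76

Power calculation (two-sample t-test, normal approximation):
z_β = d · √(n/2) - z_{α/2}
z_β = 0.48 · √(138/2) - 3.291
z_β = 0.48 · 8.307 - 3.291
z_β = 0.697

Power = Φ(z_β) = Φ(0.697) ≈ 0.757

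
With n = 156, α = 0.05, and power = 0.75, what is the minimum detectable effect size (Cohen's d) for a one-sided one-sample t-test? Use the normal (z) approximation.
d ≈ 0.19

Minimum detectable effect (one-sample t-test, normal approximation):
d = (z_α + z_β) / √n
d = (1.645 + 0.674) / √156
d = 2.319 / 12.490
d ≈ 0.19

By Cohen's convention (0.2 small / 0.5 medium / 0.8 large): very small effect.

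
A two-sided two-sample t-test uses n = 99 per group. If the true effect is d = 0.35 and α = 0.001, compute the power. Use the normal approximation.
Power ≈ 0.20

Power calculation (two-sample t-test, normal approximation):
z_β = d · √(n/2) - z_{α/2}
z_β = 0.35 · √(99/2) - 3.291
z_β = 0.35 · 7.036 - 3.291
z_β = -0.828

Power = Φ(z_β) = Φ(-0.828) ≈ 0.204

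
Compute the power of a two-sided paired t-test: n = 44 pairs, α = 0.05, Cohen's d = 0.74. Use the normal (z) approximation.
Power ≈ 1.00

Power calculation (paired t-test, normal approximation):
z_β = d · √n - z_{α/2}
z_β = 0.74 · √44 - 1.960
z_β = 0.74 · 6.633 - 1.960
z_β = 2.949

Power = Φ(z_β) = Φ(2.949) ≈ 0.998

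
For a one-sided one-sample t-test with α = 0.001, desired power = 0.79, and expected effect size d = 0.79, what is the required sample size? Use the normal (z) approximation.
n = 25

Sample size formula (one-sample t-test, normal approximation):
n = ((z_α + z_β) / d)²

z_α = 3.090 (for α = 0.001, one-sided)
z_β = 0.806 (for power = 0.79)
d = 0.79

n = ((3.090 + 0.806) / 0.79)²
n = (4.932)²
n ≈ 24.32
Round up to the next whole number: n = 25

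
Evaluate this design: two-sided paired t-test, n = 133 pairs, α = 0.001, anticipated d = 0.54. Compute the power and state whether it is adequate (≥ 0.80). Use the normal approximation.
Power ≈ 1.00; the study is adequately powered (power ≥ 0.80)

Power calculation (paired t-test, normal approximation):
z_β = d · √n - z_{α/2}
z_β = 0.54 · √133 - 3.291
z_β = 0.54 · 11.533 - 3.291
z_β = 2.937

Power = Φ(z_β) = Φ(2.937) ≈ 0.998

Effect size d = 0.54 is medium by Cohen's convention (0.2/0.5/0.8).

Threshold: power ≥ 0.80 is conventionally adequate.
Power ≈ 1.00 → the study is adequately powered (power ≥ 0.80).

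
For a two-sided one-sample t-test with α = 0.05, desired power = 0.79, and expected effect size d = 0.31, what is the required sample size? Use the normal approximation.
n = 80

Sample size formula (one-sample t-test, normal approximation):
n = ((z_{α/2} + z_β) / d)²

z_{α/2} = 1.960 (for α = 0.05, two-sided)
z_β = 0.806 (for power = 0.79)
d = 0.31

n = ((1.960 + 0.806) / 0.31)²
n = (8.923)²
n ≈ 79.62
Round up to the next whole number: n = 80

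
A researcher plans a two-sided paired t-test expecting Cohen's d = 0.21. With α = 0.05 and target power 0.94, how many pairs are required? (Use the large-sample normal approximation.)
n = 281 pairs

Sample size formula (paired t-test, normal approximation):
n = ((z_{α/2} + z_β) / d)²

z_{α/2} = 1.960 (for α = 0.05, two-sided)
z_β = 1.555 (for power = 0.94)
d = 0.21

n = ((1.960 + 1.555) / 0.21)²
n = (16.738)²
n ≈ 280.16
Round up to the next whole number: n = 281 pairs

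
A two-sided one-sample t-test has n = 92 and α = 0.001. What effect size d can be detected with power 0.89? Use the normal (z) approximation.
d ≈ 0.47

Minimum detectable effect (one-sample t-test, normal approximation):
d = (z_{α/2} + z_β) / √n
d = (3.291 + 1.227) / √92
d = 4.517 / 9.592
d ≈ 0.47

By Cohen's convention (0.2 small / 0.5 medium / 0.8 large): small effect.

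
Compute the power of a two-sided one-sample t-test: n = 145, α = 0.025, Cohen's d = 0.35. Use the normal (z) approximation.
Power ≈ 0.98

Power calculation (one-sample t-test, normal approximation):
z_β = d · √n - z_{α/2}
z_β = 0.35 · √145 - 2.241
z_β = 0.35 · 12.042 - 2.241
z_β = 1.973

Power = Φ(z_β) = Φ(1.973) ≈ 0.976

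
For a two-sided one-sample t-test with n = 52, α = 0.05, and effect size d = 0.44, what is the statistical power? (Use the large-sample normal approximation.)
Power ≈ 0.89

Power calculation (one-sample t-test, normal approximation):
z_β = d · √n - z_{α/2}
z_β = 0.44 · √52 - 1.960
z_β = 0.44 · 7.211 - 1.960
z_β = 1.213

Power = Φ(z_β) = Φ(1.213) ≈ 0.887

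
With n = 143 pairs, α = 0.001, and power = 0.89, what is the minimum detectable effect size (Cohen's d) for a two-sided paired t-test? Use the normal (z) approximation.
d ≈ 0.38

Minimum detectable effect (paired t-test, normal approximation):
d = (z_{α/2} + z_β) / √n
d = (3.291 + 1.227) / √143
d = 4.517 / 11.958
d ≈ 0.38

By Cohen's convention (0.2 small / 0.5 medium / 0.8 large): small effect.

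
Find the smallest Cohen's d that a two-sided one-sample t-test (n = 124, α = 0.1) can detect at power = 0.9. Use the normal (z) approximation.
d ≈ 0.26

Minimum detectable effect (one-sample t-test, normal approximation):
d = (z_{α/2} + z_β) / √n
d = (1.645 + 1.282) / √124
d = 2.926 / 11.136
d ≈ 0.26

By Cohen's convention (0.2 small / 0.5 medium / 0.8 large): small effect.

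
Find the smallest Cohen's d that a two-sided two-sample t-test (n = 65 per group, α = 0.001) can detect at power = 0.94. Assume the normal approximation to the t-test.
d ≈ 0.85

Minimum detectable effect (two-sample t-test, normal approximation):
d = (z_{α/2} + z_β) / √(n/2)
d = (3.291 + 1.555) / √(65/2)
d = 4.845 / 5.701
d ≈ 0.85

By Cohen's convention (0.2 small / 0.5 medium / 0.8 large): large effect.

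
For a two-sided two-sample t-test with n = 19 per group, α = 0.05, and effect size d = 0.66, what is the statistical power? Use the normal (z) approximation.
Power ≈ 0.53

Power calculation (two-sample t-test, normal approximation):
z_β = d · √(n/2) - z_{α/2}
z_β = 0.66 · √(19/2) - 1.960
z_β = 0.66 · 3.082 - 1.960
z_β = 0.074

Power = Φ(z_β) = Φ(0.074) ≈ 0.530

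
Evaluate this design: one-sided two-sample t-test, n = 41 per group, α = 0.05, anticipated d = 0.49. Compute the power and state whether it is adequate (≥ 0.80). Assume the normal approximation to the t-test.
Power ≈ 0.72; the study is underpowered (power < 0.80)

Power calculation (two-sample t-test, normal approximation):
z_β = d · √(n/2) - z_α
z_β = 0.49 · √(41/2) - 1.645
z_β = 0.49 · 4.528 - 1.645
z_β = 0.574

Power = Φ(z_β) = Φ(0.574) ≈ 0.717

Effect size d = 0.49 is small by Cohen's convention (0.2/0.5/0.8).

Threshold: power ≥ 0.80 is conventionally adequate.
Power ≈ 0.72 → the study is underpowered (power < 0.80).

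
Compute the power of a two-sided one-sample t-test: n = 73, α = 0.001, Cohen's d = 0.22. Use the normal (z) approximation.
Power ≈ 0.08

Power calculation (one-sample t-test, normal approximation):
z_β = d · √n - z_{α/2}
z_β = 0.22 · √73 - 3.291
z_β = 0.22 · 8.544 - 3.291
z_β = -1.411

Power = Φ(z_β) = Φ(-1.411) ≈ 0.079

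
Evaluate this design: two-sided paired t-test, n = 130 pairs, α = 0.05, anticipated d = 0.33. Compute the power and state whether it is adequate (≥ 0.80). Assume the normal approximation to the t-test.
Power ≈ 0.96; the study is adequately powered (power ≥ 0.80)

Power calculation (paired t-test, normal approximation):
z_β = d · √n - z_{α/2}
z_β = 0.33 · √130 - 1.960
z_β = 0.33 · 11.402 - 1.960
z_β = 1.803

Power = Φ(z_β) = Φ(1.803) ≈ 0.964

Effect size d = 0.33 is small by Cohen's convention (0.2/0.5/0.8).

Threshold: power ≥ 0.80 is conventionally adequate.
Power ≈ 0.96 → the study is adequately powered (power ≥ 0.80).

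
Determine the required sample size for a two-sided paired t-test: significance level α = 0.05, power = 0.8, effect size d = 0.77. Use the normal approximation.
n = 14 pairs

Sample size formula (paired t-test, normal approximation):
n = ((z_{α/2} + z_β) / d)²

z_{α/2} = 1.960 (for α = 0.05, two-sided)
z_β = 0.842 (for power = 0.8)
d = 0.77

n = ((1.960 + 0.842) / 0.77)²
n = (3.639)²
n ≈ 13.24
Round up to the next whole number: n = 14 pairs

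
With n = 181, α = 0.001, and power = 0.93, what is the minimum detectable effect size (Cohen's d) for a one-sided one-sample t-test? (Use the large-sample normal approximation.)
d ≈ 0.34

Minimum detectable effect (one-sample t-test, normal approximation):
d = (z_α + z_β) / √n
d = (3.090 + 1.476) / √181
d = 4.566 / 13.454
d ≈ 0.34

By Cohen's convention (0.2 small / 0.5 medium / 0.8 large): small effect.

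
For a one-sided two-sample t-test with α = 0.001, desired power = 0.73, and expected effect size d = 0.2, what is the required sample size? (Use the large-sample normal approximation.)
n = 686 per group

Sample size formula (two-sample t-test, normal approximation):
n = 2 · ((z_α + z_β) / d)²

z_α = 3.090 (for α = 0.001, one-sided)
z_β = 0.613 (for power = 0.73)
d = 0.2

n = 2 · ((3.090 + 0.613) / 0.2)²
n = 2 · (18.515)²
n ≈ 685.61
Round up to the next whole number: n = 686 per group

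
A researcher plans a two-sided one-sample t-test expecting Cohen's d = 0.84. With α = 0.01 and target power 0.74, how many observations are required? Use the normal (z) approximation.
n = 15

Sample size formula (one-sample t-test, normal approximation):
n = ((z_{α/2} + z_β) / d)²

z_{α/2} = 2.576 (for α = 0.01, two-sided)
z_β = 0.643 (for power = 0.74)
d = 0.84

n = ((2.576 + 0.643) / 0.84)²
n = (3.832)²
n ≈ 14.68
Round up to the next whole number: n = 15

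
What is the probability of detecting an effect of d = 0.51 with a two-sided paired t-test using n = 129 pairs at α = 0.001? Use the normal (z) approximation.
Power ≈ 0.99

Power calculation (paired t-test, normal approximation):
z_β = d · √n - z_{α/2}
z_β = 0.51 · √129 - 3.291
z_β = 0.51 · 11.358 - 3.291
z_β = 2.502

Power = Φ(z_β) = Φ(2.502) ≈ 0.994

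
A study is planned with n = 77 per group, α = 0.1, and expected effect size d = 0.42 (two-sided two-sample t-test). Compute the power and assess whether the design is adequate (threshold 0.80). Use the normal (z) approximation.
Power ≈ 0.83; the study is adequately powered (power ≥ 0.80)

Power calculation (two-sample t-test, normal approximation):
z_β = d · √(n/2) - z_{α/2}
z_β = 0.42 · √(77/2) - 1.645
z_β = 0.42 · 6.205 - 1.645
z_β = 0.961

Power = Φ(z_β) = Φ(0.961) ≈ 0.832

Effect size d = 0.42 is small by Cohen's convention (0.2/0.5/0.8).

Threshold: power ≥ 0.80 is conventionally adequate.
Power ≈ 0.83 → the study is adequately powered (power ≥ 0.80).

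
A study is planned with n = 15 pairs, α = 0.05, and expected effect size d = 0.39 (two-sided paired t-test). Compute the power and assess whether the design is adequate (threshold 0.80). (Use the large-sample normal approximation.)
Power ≈ 0.33; the study is underpowered (power < 0.80)

Power calculation (paired t-test, normal approximation):
z_β = d · √n - z_{α/2}
z_β = 0.39 · √15 - 1.960
z_β = 0.39 · 3.873 - 1.960
z_β = -0.450

Power = Φ(z_β) = Φ(-0.450) ≈ 0.327

Effect size d = 0.39 is small by Cohen's convention (0.2/0.5/0.8).

Threshold: power ≥ 0.80 is conventionally adequate.
Power ≈ 0.33 → the study is underpowered (power < 0.80).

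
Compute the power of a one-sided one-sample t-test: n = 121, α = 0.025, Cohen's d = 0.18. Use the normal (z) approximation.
Power ≈ 0.51

Power calculation (one-sample t-test, normal approximation):
z_β = d · √n - z_α
z_β = 0.18 · √121 - 1.960
z_β = 0.18 · 11.000 - 1.960
z_β = 0.020

Power = Φ(z_β) = Φ(0.020) ≈ 0.508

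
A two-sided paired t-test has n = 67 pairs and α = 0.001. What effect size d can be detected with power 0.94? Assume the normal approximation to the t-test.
d ≈ 0.59

Minimum detectable effect (paired t-test, normal approximation):
d = (z_{α/2} + z_β) / √n
d = (3.291 + 1.555) / √67
d = 4.845 / 8.185
d ≈ 0.59

By Cohen's convention (0.2 small / 0.5 medium / 0.8 large): medium effect.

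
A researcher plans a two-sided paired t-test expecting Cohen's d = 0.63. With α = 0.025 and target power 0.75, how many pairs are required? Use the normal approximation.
n = 22 pairs

Sample size formula (paired t-test, normal approximation):
n = ((z_{α/2} + z_β) / d)²

z_{α/2} = 2.241 (for α = 0.025, two-sided)
z_β = 0.674 (for power = 0.75)
d = 0.63

n = ((2.241 + 0.674) / 0.63)²
n = (4.627)²
n ≈ 21.41
Round up to the next whole number: n = 22 pairs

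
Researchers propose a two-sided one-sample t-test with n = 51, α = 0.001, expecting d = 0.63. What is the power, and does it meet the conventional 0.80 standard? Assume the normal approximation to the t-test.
Power ≈ 0.89; the study is adequately powered (power ≥ 0.80)

Power calculation (one-sample t-test, normal approximation):
z_β = d · √n - z_{α/2}
z_β = 0.63 · √51 - 3.291
z_β = 0.63 · 7.141 - 3.291
z_β = 1.209

Power = Φ(z_β) = Φ(1.209) ≈ 0.887

Effect size d = 0.63 is medium by Cohen's convention (0.2/0.5/0.8).

Threshold: power ≥ 0.80 is conventionally adequate.
Power ≈ 0.89 → the study is adequately powered (power ≥ 0.80).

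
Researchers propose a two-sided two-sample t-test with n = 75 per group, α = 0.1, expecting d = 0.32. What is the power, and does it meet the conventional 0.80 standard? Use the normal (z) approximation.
Power ≈ 0.62; the study is underpowered (power < 0.80)

Power calculation (two-sample t-test, normal approximation):
z_β = d · √(n/2) - z_{α/2}
z_β = 0.32 · √(75/2) - 1.645
z_β = 0.32 · 6.124 - 1.645
z_β = 0.315

Power = Φ(z_β) = Φ(0.315) ≈ 0.624

Effect size d = 0.32 is small by Cohen's convention (0.2/0.5/0.8).

Threshold: power ≥ 0.80 is conventionally adequate.
Power ≈ 0.62 → the study is underpowered (power < 0.80).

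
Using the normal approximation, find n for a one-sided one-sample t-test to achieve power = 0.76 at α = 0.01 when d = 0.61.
n = 25

Sample size formula (one-sample t-test, normal approximation):
n = ((z_α + z_β) / d)²

z_α = 2.326 (for α = 0.01, one-sided)
z_β = 0.706 (for power = 0.76)
d = 0.61

n = ((2.326 + 0.706) / 0.61)²
n = (4.970)²
n ≈ 24.70
Round up to the next whole number: n = 25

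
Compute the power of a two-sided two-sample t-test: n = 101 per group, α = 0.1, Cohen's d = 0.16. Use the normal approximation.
Power ≈ 0.31

Power calculation (two-sample t-test, normal approximation):
z_β = d · √(n/2) - z_{α/2}
z_β = 0.16 · √(101/2) - 1.645
z_β = 0.16 · 7.106 - 1.645
z_β = -0.508

Power = Φ(z_β) = Φ(-0.508) ≈ 0.306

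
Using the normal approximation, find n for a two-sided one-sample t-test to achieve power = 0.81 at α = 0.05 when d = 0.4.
n = 51

Sample size formula (one-sample t-test, normal approximation):
n = ((z_{α/2} + z_β) / d)²

z_{α/2} = 1.960 (for α = 0.05, two-sided)
z_β = 0.878 (for power = 0.81)
d = 0.4

n = ((1.960 + 0.878) / 0.4)²
n = (7.095)²
n ≈ 50.34
Round up to the next whole number: n = 51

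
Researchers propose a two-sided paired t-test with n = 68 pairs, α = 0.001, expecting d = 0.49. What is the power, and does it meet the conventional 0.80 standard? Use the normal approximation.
Power ≈ 0.77; the study is underpowered (power < 0.80)

Power calculation (paired t-test, normal approximation):
z_β = d · √n - z_{α/2}
z_β = 0.49 · √68 - 3.291
z_β = 0.49 · 8.246 - 3.291
z_β = 0.750

Power = Φ(z_β) = Φ(0.750) ≈ 0.773

Effect size d = 0.49 is small by Cohen's convention (0.2/0.5/0.8).

Threshold: power ≥ 0.80 is conventionally adequate.
Power ≈ 0.77 → the study is underpowered (power < 0.80).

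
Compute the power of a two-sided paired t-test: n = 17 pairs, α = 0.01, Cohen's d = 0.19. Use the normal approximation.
Power ≈ 0.04

Power calculation (paired t-test, normal approximation):
z_β = d · √n - z_{α/2}
z_β = 0.19 · √17 - 2.576
z_β = 0.19 · 4.123 - 2.576
z_β = -1.792

Power = Φ(z_β) = Φ(-1.792) ≈ 0.037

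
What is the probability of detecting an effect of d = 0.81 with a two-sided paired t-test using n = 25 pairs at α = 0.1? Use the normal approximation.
Power ≈ 0.99

Power calculation (paired t-test, normal approximation):
z_β = d · √n - z_{α/2}
z_β = 0.81 · √25 - 1.645
z_β = 0.81 · 5.000 - 1.645
z_β = 2.405

Power = Φ(z_β) = Φ(2.405) ≈ 0.992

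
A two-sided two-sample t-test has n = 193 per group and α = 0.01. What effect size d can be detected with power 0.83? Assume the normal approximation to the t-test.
d ≈ 0.36

Minimum detectable effect (two-sample t-test, normal approximation):
d = (z_{α/2} + z_β) / √(n/2)
d = (2.576 + 0.954) / √(193/2)
d = 3.530 / 9.823
d ≈ 0.36

By Cohen's convention (0.2 small / 0.5 medium / 0.8 large): small effect.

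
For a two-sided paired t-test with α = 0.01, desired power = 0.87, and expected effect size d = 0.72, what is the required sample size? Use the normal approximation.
n = 27 pairs

Sample size formula (paired t-test, normal approximation):
n = ((z_{α/2} + z_β) / d)²

z_{α/2} = 2.576 (for α = 0.01, two-sided)
z_β = 1.126 (for power = 0.87)
d = 0.72

n = ((2.576 + 1.126) / 0.72)²
n = (5.142)²
n ≈ 26.44
Round up to the next whole number: n = 27 pairs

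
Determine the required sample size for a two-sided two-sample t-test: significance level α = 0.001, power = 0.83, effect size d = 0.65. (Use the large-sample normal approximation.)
n = 86 per group

Sample size formula (two-sample t-test, normal approximation):
n = 2 · ((z_{α/2} + z_β) / d)²

z_{α/2} = 3.291 (for α = 0.001, two-sided)
z_β = 0.954 (for power = 0.83)
d = 0.65

n = 2 · ((3.291 + 0.954) / 0.65)²
n = 2 · (6.531)²
n ≈ 85.31
Round up to the next whole number: n = 86 per group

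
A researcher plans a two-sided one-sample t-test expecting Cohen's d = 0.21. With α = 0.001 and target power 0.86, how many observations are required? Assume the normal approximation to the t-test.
n = 434

Sample size formula (one-sample t-test, normal approximation):
n = ((z_{α/2} + z_β) / d)²

z_{α/2} = 3.291 (for α = 0.001, two-sided)
z_β = 1.080 (for power = 0.86)
d = 0.21

n = ((3.291 + 1.080) / 0.21)²
n = (20.814)²
n ≈ 433.22
Round up to the next whole number: n = 434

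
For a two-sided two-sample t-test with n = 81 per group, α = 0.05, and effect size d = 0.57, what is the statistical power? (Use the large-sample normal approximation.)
Power ≈ 0.95

Power calculation (two-sample t-test, normal approximation):
z_β = d · √(n/2) - z_{α/2}
z_β = 0.57 · √(81/2) - 1.960
z_β = 0.57 · 6.364 - 1.960
z_β = 1.667

Power = Φ(z_β) = Φ(1.667) ≈ 0.952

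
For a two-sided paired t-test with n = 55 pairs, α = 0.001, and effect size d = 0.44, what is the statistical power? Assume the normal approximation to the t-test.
Power ≈ 0.49

Power calculation (paired t-test, normal approximation):
z_β = d · √n - z_{α/2}
z_β = 0.44 · √55 - 3.291
z_β = 0.44 · 7.416 - 3.291
z_β = -0.027

Power = Φ(z_β) = Φ(-0.027) ≈ 0.489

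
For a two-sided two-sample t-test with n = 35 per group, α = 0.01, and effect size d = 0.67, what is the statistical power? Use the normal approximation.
Power ≈ 0.59

Power calculation (two-sample t-test, normal approximation):
z_β = d · √(n/2) - z_{α/2}
z_β = 0.67 · √(35/2) - 2.576
z_β = 0.67 · 4.183 - 2.576
z_β = 0.227

Power = Φ(z_β) = Φ(0.227) ≈ 0.590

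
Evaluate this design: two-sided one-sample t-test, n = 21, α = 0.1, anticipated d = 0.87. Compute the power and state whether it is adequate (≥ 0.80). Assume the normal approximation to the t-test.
Power ≈ 0.99; the study is adequately powered (power ≥ 0.80)

Power calculation (one-sample t-test, normal approximation):
z_β = d · √n - z_{α/2}
z_β = 0.87 · √21 - 1.645
z_β = 0.87 · 4.583 - 1.645
z_β = 2.342

Power = Φ(z_β) = Φ(2.342) ≈ 0.990

Effect size d = 0.87 is large by Cohen's convention (0.2/0.5/0.8).

Threshold: power ≥ 0.80 is conventionally adequate.
Power ≈ 0.99 → the study is adequately powered (power ≥ 0.80).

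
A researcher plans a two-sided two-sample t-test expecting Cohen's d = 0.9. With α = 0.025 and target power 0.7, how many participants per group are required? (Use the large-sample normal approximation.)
n = 19 per group

Sample size formula (two-sample t-test, normal approximation):
n = 2 · ((z_{α/2} + z_β) / d)²

z_{α/2} = 2.241 (for α = 0.025, two-sided)
z_β = 0.524 (for power = 0.7)
d = 0.9

n = 2 · ((2.241 + 0.524) / 0.9)²
n = 2 · (3.072)²
n ≈ 18.87
Round up to the next whole number: n = 19 per group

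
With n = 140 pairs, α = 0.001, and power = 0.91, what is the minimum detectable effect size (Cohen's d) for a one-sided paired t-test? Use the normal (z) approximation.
d ≈ 0.37

Minimum detectable effect (paired t-test, normal approximation):
d = (z_α + z_β) / √n
d = (3.090 + 1.341) / √140
d = 4.431 / 11.832
d ≈ 0.37

By Cohen's convention (0.2 small / 0.5 medium / 0.8 large): small effect.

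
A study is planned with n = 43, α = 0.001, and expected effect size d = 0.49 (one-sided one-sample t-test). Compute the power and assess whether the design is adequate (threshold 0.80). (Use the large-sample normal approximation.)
Power ≈ 0.55; the study is underpowered (power < 0.80)

Power calculation (one-sample t-test, normal approximation):
z_β = d · √n - z_α
z_β = 0.49 · √43 - 3.090
z_β = 0.49 · 6.557 - 3.090
z_β = 0.123

Power = Φ(z_β) = Φ(0.123) ≈ 0.549

Effect size d = 0.49 is small by Cohen's convention (0.2/0.5/0.8).

Threshold: power ≥ 0.80 is conventionally adequate.
Power ≈ 0.55 → the study is underpowered (power < 0.80).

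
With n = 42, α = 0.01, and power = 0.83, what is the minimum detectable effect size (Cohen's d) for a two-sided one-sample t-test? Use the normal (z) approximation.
d ≈ 0.54

Minimum detectable effect (one-sample t-test, normal approximation):
d = (z_{α/2} + z_β) / √n
d = (2.576 + 0.954) / √42
d = 3.530 / 6.481
d ≈ 0.54

By Cohen's convention (0.2 small / 0.5 medium / 0.8 large): medium effect.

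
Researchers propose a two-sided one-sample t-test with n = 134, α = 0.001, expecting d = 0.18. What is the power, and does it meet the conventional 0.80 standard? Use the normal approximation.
Power ≈ 0.11; the study is underpowered (power < 0.80)

Power calculation (one-sample t-test, normal approximation):
z_β = d · √n - z_{α/2}
z_β = 0.18 · √134 - 3.291
z_β = 0.18 · 11.576 - 3.291
z_β = -1.207

Power = Φ(z_β) = Φ(-1.207) ≈ 0.114

Effect size d = 0.18 is very small by Cohen's convention (0.2/0.5/0.8).

Threshold: power ≥ 0.80 is conventionally adequate.
Power ≈ 0.11 → the study is underpowered (power < 0.80).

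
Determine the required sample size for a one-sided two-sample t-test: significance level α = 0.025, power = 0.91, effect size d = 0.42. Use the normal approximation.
n = 124 per group

Sample size formula (two-sample t-test, normal approximation):
n = 2 · ((z_α + z_β) / d)²

z_α = 1.960 (for α = 0.025, one-sided)
z_β = 1.341 (for power = 0.91)
d = 0.42

n = 2 · ((1.960 + 1.341) / 0.42)²
n = 2 · (7.860)²
n ≈ 123.56
Round up to the next whole number: n = 124 per group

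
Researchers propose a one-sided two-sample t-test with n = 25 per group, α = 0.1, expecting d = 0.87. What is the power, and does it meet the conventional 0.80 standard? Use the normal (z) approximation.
Power ≈ 0.96; the study is adequately powered (power ≥ 0.80)

Power calculation (two-sample t-test, normal approximation):
z_β = d · √(n/2) - z_α
z_β = 0.87 · √(25/2) - 1.282
z_β = 0.87 · 3.536 - 1.282
z_β = 1.794

Power = Φ(z_β) = Φ(1.794) ≈ 0.964

Effect size d = 0.87 is large by Cohen's convention (0.2/0.5/0.8).

Threshold: power ≥ 0.80 is conventionally adequate.
Power ≈ 0.96 → the study is adequately powered (power ≥ 0.80).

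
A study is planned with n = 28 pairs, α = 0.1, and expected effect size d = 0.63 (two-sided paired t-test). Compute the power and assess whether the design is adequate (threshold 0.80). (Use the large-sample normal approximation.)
Power ≈ 0.95; the study is adequately powered (power ≥ 0.80)

Power calculation (paired t-test, normal approximation):
z_β = d · √n - z_{α/2}
z_β = 0.63 · √28 - 1.645
z_β = 0.63 · 5.292 - 1.645
z_β = 1.689

Power = Φ(z_β) = Φ(1.689) ≈ 0.954

Effect size d = 0.63 is medium by Cohen's convention (0.2/0.5/0.8).

Threshold: power ≥ 0.80 is conventionally adequate.
Power ≈ 0.95 → the study is adequately powered (power ≥ 0.80).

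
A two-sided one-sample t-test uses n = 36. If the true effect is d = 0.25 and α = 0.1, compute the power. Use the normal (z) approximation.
Power ≈ 0.44

Power calculation (one-sample t-test, normal approximation):
z_β = d · √n - z_{α/2}
z_β = 0.25 · √36 - 1.645
z_β = 0.25 · 6.000 - 1.645
z_β = -0.145

Power = Φ(z_β) = Φ(-0.145) ≈ 0.442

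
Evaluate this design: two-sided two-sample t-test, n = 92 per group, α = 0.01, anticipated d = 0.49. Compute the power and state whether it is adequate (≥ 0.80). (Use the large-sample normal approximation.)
Power ≈ 0.77; the study is underpowered (power < 0.80)

Power calculation (two-sample t-test, normal approximation):
z_β = d · √(n/2) - z_{α/2}
z_β = 0.49 · √(92/2) - 2.576
z_β = 0.49 · 6.782 - 2.576
z_β = 0.748

Power = Φ(z_β) = Φ(0.748) ≈ 0.773

Effect size d = 0.49 is small by Cohen's convention (0.2/0.5/0.8).

Threshold: power ≥ 0.80 is conventionally adequate.
Power ≈ 0.77 → the study is underpowered (power < 0.80).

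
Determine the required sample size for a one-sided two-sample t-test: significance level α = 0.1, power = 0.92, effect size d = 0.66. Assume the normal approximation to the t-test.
n = 34 per group

Sample size formula (two-sample t-test, normal approximation):
n = 2 · ((z_α + z_β) / d)²

z_α = 1.282 (for α = 0.1, one-sided)
z_β = 1.405 (for power = 0.92)
d = 0.66

n = 2 · ((1.282 + 1.405) / 0.66)²
n = 2 · (4.071)²
n ≈ 33.15
Round up to the next whole number: n = 34 per group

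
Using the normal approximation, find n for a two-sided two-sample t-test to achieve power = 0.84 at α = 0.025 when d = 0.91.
n = 26 per group

Sample size formula (two-sample t-test, normal approximation):
n = 2 · ((z_{α/2} + z_β) / d)²

z_{α/2} = 2.241 (for α = 0.025, two-sided)
z_β = 0.994 (for power = 0.84)
d = 0.91

n = 2 · ((2.241 + 0.994) / 0.91)²
n = 2 · (3.555)²
n ≈ 25.28
Round up to the next whole number: n = 26 per group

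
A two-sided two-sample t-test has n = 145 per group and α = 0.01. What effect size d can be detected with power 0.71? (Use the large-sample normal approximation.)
d ≈ 0.37

Minimum detectable effect (two-sample t-test, normal approximation):
d = (z_{α/2} + z_β) / √(n/2)
d = (2.576 + 0.553) / √(145/2)
d = 3.129 / 8.515
d ≈ 0.37

By Cohen's convention (0.2 small / 0.5 medium / 0.8 large): small effect.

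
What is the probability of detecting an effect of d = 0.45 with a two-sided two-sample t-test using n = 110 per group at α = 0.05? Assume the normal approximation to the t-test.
Power ≈ 0.92

Power calculation (two-sample t-test, normal approximation):
z_β = d · √(n/2) - z_{α/2}
z_β = 0.45 · √(110/2) - 1.960
z_β = 0.45 · 7.416 - 1.960
z_β = 1.377

Power = Φ(z_β) = Φ(1.377) ≈ 0.916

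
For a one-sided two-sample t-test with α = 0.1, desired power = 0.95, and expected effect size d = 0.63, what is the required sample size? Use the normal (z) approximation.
n = 44 per group

Sample size formula (two-sample t-test, normal approximation):
n = 2 · ((z_α + z_β) / d)²

z_α = 1.282 (for α = 0.1, one-sided)
z_β = 1.645 (for power = 0.95)
d = 0.63

n = 2 · ((1.282 + 1.645) / 0.63)²
n = 2 · (4.646)²
n ≈ 43.17
Round up to the next whole number: n = 44 per group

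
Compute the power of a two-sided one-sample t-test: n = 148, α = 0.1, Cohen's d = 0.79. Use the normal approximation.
Power ≈ 1.00

Power calculation (one-sample t-test, normal approximation):
z_β = d · √n - z_{α/2}
z_β = 0.79 · √148 - 1.645
z_β = 0.79 · 12.166 - 1.645
z_β = 7.966

Power = Φ(z_β) = Φ(7.966) ≈ 1.000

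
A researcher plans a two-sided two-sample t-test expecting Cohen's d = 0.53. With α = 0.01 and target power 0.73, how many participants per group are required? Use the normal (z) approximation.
n = 73 per group

Sample size formula (two-sample t-test, normal approximation):
n = 2 · ((z_{α/2} + z_β) / d)²

z_{α/2} = 2.576 (for α = 0.01, two-sided)
z_β = 0.613 (for power = 0.73)
d = 0.53

n = 2 · ((2.576 + 0.613) / 0.53)²
n = 2 · (6.017)²
n ≈ 72.41
Round up to the next whole number: n = 73 per group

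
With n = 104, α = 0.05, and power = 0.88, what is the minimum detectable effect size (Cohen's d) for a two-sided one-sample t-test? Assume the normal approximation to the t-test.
d ≈ 0.31

Minimum detectable effect (one-sample t-test, normal approximation):
d = (z_{α/2} + z_β) / √n
d = (1.960 + 1.175) / √104
d = 3.135 / 10.198
d ≈ 0.31

By Cohen's convention (0.2 small / 0.5 medium / 0.8 large): small effect.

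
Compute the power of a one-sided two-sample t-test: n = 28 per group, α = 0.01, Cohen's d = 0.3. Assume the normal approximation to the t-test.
Power ≈ 0.11

Power calculation (two-sample t-test, normal approximation):
z_β = d · √(n/2) - z_α
z_β = 0.3 · √(28/2) - 2.326
z_β = 0.3 · 3.742 - 2.326
z_β = -1.204

Power = Φ(z_β) = Φ(-1.204) ≈ 0.114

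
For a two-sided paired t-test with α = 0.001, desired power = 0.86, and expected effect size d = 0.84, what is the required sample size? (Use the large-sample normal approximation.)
n = 28 pairs

Sample size formula (paired t-test, normal approximation):
n = ((z_{α/2} + z_β) / d)²

z_{α/2} = 3.291 (for α = 0.001, two-sided)
z_β = 1.080 (for power = 0.86)
d = 0.84

n = ((3.291 + 1.080) / 0.84)²
n = (5.204)²
n ≈ 27.08
Round up to the next whole number: n = 28 pairs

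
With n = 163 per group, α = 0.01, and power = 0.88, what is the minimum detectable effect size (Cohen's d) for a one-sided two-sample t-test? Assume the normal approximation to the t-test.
d ≈ 0.39

Minimum detectable effect (two-sample t-test, normal approximation):
d = (z_α + z_β) / √(n/2)
d = (2.326 + 1.175) / √(163/2)
d = 3.501 / 9.028
d ≈ 0.39

By Cohen's convention (0.2 small / 0.5 medium / 0.8 large): small effect.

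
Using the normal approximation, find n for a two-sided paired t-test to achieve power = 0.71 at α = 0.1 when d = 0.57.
n = 15 pairs

Sample size formula (paired t-test, normal approximation):
n = ((z_{α/2} + z_β) / d)²

z_{α/2} = 1.645 (for α = 0.1, two-sided)
z_β = 0.553 (for power = 0.71)
d = 0.57

n = ((1.645 + 0.553) / 0.57)²
n = (3.856)²
n ≈ 14.87
Round up to the next whole number: n = 15 pairs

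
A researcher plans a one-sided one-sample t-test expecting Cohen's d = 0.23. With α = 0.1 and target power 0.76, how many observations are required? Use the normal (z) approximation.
n = 75

Sample size formula (one-sample t-test, normal approximation):
n = ((z_α + z_β) / d)²

z_α = 1.282 (for α = 0.1, one-sided)
z_β = 0.706 (for power = 0.76)
d = 0.23

n = ((1.282 + 0.706) / 0.23)²
n = (8.643)²
n ≈ 74.70
Round up to the next whole number: n = 75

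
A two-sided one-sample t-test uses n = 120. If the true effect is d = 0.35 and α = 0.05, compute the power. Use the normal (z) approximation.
Power ≈ 0.97

Power calculation (one-sample t-test, normal approximation):
z_β = d · √n - z_{α/2}
z_β = 0.35 · √120 - 1.960
z_β = 0.35 · 10.954 - 1.960
z_β = 1.874

Power = Φ(z_β) = Φ(1.874) ≈ 0.970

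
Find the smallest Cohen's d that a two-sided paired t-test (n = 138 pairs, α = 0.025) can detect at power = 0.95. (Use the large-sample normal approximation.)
d ≈ 0.33

Minimum detectable effect (paired t-test, normal approximation):
d = (z_{α/2} + z_β) / √n
d = (2.241 + 1.645) / √138
d = 3.886 / 11.747
d ≈ 0.33

By Cohen's convention (0.2 small / 0.5 medium / 0.8 large): small effect.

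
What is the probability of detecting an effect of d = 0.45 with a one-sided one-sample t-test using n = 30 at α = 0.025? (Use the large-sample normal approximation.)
Power ≈ 0.69

Power calculation (one-sample t-test, normal approximation):
z_β = d · √n - z_α
z_β = 0.45 · √30 - 1.960
z_β = 0.45 · 5.477 - 1.960
z_β = 0.505

Power = Φ(z_β) = Φ(0.505) ≈ 0.693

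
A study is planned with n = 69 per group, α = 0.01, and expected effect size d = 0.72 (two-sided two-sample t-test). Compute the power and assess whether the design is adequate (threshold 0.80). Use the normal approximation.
Power ≈ 0.95; the study is adequately powered (power ≥ 0.80)

Power calculation (two-sample t-test, normal approximation):
z_β = d · √(n/2) - z_{α/2}
z_β = 0.72 · √(69/2) - 2.576
z_β = 0.72 · 5.874 - 2.576
z_β = 1.653

Power = Φ(z_β) = Φ(1.653) ≈ 0.951

Effect size d = 0.72 is medium by Cohen's convention (0.2/0.5/0.8).

Threshold: power ≥ 0.80 is conventionally adequate.
Power ≈ 0.95 → the study is adequately powered (power ≥ 0.80).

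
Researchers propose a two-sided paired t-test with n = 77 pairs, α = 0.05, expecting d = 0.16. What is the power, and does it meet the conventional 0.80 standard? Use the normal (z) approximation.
Power ≈ 0.29; the study is underpowered (power < 0.80)

Power calculation (paired t-test, normal approximation):
z_β = d · √n - z_{α/2}
z_β = 0.16 · √77 - 1.960
z_β = 0.16 · 8.775 - 1.960
z_β = -0.556

Power = Φ(z_β) = Φ(-0.556) ≈ 0.289

Effect size d = 0.16 is very small by Cohen's convention (0.2/0.5/0.8).

Threshold: power ≥ 0.80 is conventionally adequate.
Power ≈ 0.29 → the study is underpowered (power < 0.80).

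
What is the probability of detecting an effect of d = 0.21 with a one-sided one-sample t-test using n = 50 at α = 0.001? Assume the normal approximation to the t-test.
Power ≈ 0.05

Power calculation (one-sample t-test, normal approximation):
z_β = d · √n - z_α
z_β = 0.21 · √50 - 3.090
z_β = 0.21 · 7.071 - 3.090
z_β = -1.605

Power = Φ(z_β) = Φ(-1.605) ≈ 0.054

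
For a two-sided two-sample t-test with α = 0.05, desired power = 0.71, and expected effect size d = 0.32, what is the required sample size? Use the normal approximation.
n = 124 per group

Sample size formula (two-sample t-test, normal approximation):
n = 2 · ((z_{α/2} + z_β) / d)²

z_{α/2} = 1.960 (for α = 0.05, two-sided)
z_β = 0.553 (for power = 0.71)
d = 0.32

n = 2 · ((1.960 + 0.553) / 0.32)²
n = 2 · (7.853)²
n ≈ 123.34
Round up to the next whole number: n = 124 per group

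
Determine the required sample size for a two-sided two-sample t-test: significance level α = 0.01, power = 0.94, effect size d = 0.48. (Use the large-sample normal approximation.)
n = 149 per group

Sample size formula (two-sample t-test, normal approximation):
n = 2 · ((z_{α/2} + z_β) / d)²

z_{α/2} = 2.576 (for α = 0.01, two-sided)
z_β = 1.555 (for power = 0.94)
d = 0.48

n = 2 · ((2.576 + 1.555) / 0.48)²
n = 2 · (8.606)²
n ≈ 148.13
Round up to the next whole number: n = 149 per group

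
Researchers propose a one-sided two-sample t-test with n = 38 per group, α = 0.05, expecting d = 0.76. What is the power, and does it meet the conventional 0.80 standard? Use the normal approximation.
Power ≈ 0.95; the study is adequately powered (power ≥ 0.80)

Power calculation (two-sample t-test, normal approximation):
z_β = d · √(n/2) - z_α
z_β = 0.76 · √(38/2) - 1.645
z_β = 0.76 · 4.359 - 1.645
z_β = 1.668

Power = Φ(z_β) = Φ(1.668) ≈ 0.952

Effect size d = 0.76 is medium by Cohen's convention (0.2/0.5/0.8).

Threshold: power ≥ 0.80 is conventionally adequate.
Power ≈ 0.95 → the study is adequately powered (power ≥ 0.80).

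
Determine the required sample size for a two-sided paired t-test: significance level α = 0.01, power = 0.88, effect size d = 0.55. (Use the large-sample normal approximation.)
n = 47 pairs

Sample size formula (paired t-test, normal approximation):
n = ((z_{α/2} + z_β) / d)²

z_{α/2} = 2.576 (for α = 0.01, two-sided)
z_β = 1.175 (for power = 0.88)
d = 0.55

n = ((2.576 + 1.175) / 0.55)²
n = (6.820)²
n ≈ 46.51
Round up to the next whole number: n = 47 pairs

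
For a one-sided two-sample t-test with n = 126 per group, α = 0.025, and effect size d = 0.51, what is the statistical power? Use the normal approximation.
Power ≈ 0.98

Power calculation (two-sample t-test, normal approximation):
z_β = d · √(n/2) - z_α
z_β = 0.51 · √(126/2) - 1.960
z_β = 0.51 · 7.937 - 1.960
z_β = 2.088

Power = Φ(z_β) = Φ(2.088) ≈ 0.982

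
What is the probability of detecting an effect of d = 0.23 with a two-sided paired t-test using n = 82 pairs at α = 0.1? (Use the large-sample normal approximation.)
Power ≈ 0.67

Power calculation (paired t-test, normal approximation):
z_β = d · √n - z_{α/2}
z_β = 0.23 · √82 - 1.645
z_β = 0.23 · 9.055 - 1.645
z_β = 0.438

Power = Φ(z_β) = Φ(0.438) ≈ 0.669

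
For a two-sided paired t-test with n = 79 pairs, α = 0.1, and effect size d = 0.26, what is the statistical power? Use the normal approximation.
Power ≈ 0.75

Power calculation (paired t-test, normal approximation):
z_β = d · √n - z_{α/2}
z_β = 0.26 · √79 - 1.645
z_β = 0.26 · 8.888 - 1.645
z_β = 0.666

Power = Φ(z_β) = Φ(0.666) ≈ 0.747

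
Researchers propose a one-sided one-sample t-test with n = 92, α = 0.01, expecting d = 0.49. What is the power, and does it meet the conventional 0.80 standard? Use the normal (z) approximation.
Power ≈ 0.99; the study is adequately powered (power ≥ 0.80)

Power calculation (one-sample t-test, normal approximation):
z_β = d · √n - z_α
z_β = 0.49 · √92 - 2.326
z_β = 0.49 · 9.592 - 2.326
z_β = 2.374

Power = Φ(z_β) = Φ(2.374) ≈ 0.991

Effect size d = 0.49 is small by Cohen's convention (0.2/0.5/0.8).

Threshold: power ≥ 0.80 is conventionally adequate.
Power ≈ 0.99 → the study is adequately powered (power ≥ 0.80).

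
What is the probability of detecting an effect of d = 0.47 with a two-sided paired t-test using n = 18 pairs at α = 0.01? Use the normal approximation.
Power ≈ 0.28

Power calculation (paired t-test, normal approximation):
z_β = d · √n - z_{α/2}
z_β = 0.47 · √18 - 2.576
z_β = 0.47 · 4.243 - 2.576
z_β = -0.582

Power = Φ(z_β) = Φ(-0.582) ≈ 0.280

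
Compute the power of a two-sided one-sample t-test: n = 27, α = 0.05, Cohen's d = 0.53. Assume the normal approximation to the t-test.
Power ≈ 0.79

Power calculation (one-sample t-test, normal approximation):
z_β = d · √n - z_{α/2}
z_β = 0.53 · √27 - 1.960
z_β = 0.53 · 5.196 - 1.960
z_β = 0.794

Power = Φ(z_β) = Φ(0.794) ≈ 0.786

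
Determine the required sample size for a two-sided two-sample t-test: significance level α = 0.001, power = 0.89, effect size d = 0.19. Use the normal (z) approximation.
n = 1131 per group

Sample size formula (two-sample t-test, normal approximation):
n = 2 · ((z_{α/2} + z_β) / d)²

z_{α/2} = 3.291 (for α = 0.001, two-sided)
z_β = 1.227 (for power = 0.89)
d = 0.19

n = 2 · ((3.291 + 1.227) / 0.19)²
n = 2 · (23.779)²
n ≈ 1130.88
Round up to the next whole number: n = 1131 per group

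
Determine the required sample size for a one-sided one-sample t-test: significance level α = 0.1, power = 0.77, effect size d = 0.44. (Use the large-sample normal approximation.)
n = 22

Sample size formula (one-sample t-test, normal approximation):
n = ((z_α + z_β) / d)²

z_α = 1.282 (for α = 0.1, one-sided)
z_β = 0.739 (for power = 0.77)
d = 0.44

n = ((1.282 + 0.739) / 0.44)²
n = (4.593)²
n ≈ 21.10
Round up to the next whole number: n = 22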